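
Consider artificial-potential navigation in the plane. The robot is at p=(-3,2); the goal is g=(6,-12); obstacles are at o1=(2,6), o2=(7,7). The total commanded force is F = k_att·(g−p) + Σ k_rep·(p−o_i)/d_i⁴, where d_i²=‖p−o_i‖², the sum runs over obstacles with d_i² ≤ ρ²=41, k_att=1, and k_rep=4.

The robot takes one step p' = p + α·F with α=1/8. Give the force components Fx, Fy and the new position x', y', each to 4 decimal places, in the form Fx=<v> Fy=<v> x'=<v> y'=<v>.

F_att = 1·(g−p) = 1·(9,-14) = (9.0000,-14.0000)
o1: d²=41 ≤ ρ²=41; F_rep = 4·(-5,-4)/41² = (-0.0119,-0.0095)
o2: d²=125 > ρ²=41 → inactive
F = F_att + ΣF_rep = (8.9881,-14.0095)
p' = p + 1/8·F = (-1.8765,0.2488)

Fx=8.9881 Fy=-14.0095 x'=-1.8765 y'=0.2488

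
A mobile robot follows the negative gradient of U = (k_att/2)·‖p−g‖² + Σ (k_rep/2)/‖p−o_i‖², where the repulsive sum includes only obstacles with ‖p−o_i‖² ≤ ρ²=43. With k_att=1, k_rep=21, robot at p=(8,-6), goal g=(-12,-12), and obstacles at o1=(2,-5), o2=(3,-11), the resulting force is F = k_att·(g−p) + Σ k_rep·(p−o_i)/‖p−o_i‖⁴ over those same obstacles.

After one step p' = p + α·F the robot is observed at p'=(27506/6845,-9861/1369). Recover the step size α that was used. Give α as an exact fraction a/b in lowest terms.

α = 1/5

F_att = 1·(g−p) = 1·(-20,-6) = (-20.0000,-6.0000)
o1: d²=37 ≤ ρ²=43; F_rep = 21·(6,-1)/37² = (0.0920,-0.0153)
o2: d²=50 > ρ²=43 → inactive
F = F_att + ΣF_rep = (-19.9080,-6.0153)
Δp = p'−p = (-3.9816,-1.2031); α = Δx/Fx = (-27254/6845) / (-27254/1369) = 1/5
check: Δy/Fy = (-1647/1369) / (-8235/1369) = 1/5 ✓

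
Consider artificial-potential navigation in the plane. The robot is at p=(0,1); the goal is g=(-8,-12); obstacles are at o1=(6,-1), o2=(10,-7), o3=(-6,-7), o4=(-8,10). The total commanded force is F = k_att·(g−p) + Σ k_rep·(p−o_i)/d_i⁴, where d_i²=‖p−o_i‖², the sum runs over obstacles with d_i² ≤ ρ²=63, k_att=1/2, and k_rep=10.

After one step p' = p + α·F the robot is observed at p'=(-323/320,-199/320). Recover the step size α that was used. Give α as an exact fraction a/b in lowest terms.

F_att = 1/2·(g−p) = 1/2·(-8,-13) = (-4.0000,-6.5000)
o1: d²=40 ≤ ρ²=63; F_rep = 10·(-6,2)/40² = (-0.0375,0.0125)
o2: d²=164 > ρ²=63 → inactive
o3: d²=100 > ρ²=63 → inactive
o4: d²=145 > ρ²=63 → inactive
F = F_att + ΣF_rep = (-4.0375,-6.4875)
Δp = p'−p = (-1.0094,-1.6219); α = Δx/Fx = (-323/320) / (-323/80) = 1/4
check: Δy/Fy = (-519/320) / (-519/80) = 1/4 ✓

α = 1/4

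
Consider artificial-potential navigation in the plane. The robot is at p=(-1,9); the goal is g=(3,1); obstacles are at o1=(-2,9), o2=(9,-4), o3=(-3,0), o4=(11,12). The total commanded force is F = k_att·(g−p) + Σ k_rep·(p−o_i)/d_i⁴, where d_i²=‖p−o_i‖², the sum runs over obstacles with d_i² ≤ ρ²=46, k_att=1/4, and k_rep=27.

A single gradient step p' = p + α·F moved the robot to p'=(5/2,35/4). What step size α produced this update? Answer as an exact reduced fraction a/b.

F_att = 1/4·(g−p) = 1/4·(4,-8) = (1.0000,-2.0000)
o1: d²=1 ≤ ρ²=46; F_rep = 27·(1,0)/1² = (27.0000,0.0000)
o2: d²=269 > ρ²=46 → inactive
o3: d²=85 > ρ²=46 → inactive
o4: d²=153 > ρ²=46 → inactive
F = F_att + ΣF_rep = (28.0000,-2.0000)
Δp = p'−p = (3.5000,-0.2500); α = Δx/Fx = (7/2) / (28) = 1/8
check: Δy/Fy = (-1/4) / (-2) = 1/8 ✓

α = 1/8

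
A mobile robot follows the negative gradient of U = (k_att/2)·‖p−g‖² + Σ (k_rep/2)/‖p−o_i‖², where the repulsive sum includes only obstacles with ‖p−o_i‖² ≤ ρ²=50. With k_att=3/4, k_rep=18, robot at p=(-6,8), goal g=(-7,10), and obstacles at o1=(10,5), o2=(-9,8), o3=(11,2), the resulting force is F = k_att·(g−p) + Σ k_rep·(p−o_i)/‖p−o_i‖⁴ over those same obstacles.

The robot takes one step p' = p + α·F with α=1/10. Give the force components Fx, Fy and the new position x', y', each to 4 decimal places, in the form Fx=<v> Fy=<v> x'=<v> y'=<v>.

F_att = 3/4·(g−p) = 3/4·(-1,2) = (-0.7500,1.5000)
o1: d²=265 > ρ²=50 → inactive
o2: d²=9 ≤ ρ²=50; F_rep = 18·(3,0)/9² = (0.6667,0.0000)
o3: d²=325 > ρ²=50 → inactive
F = F_att + ΣF_rep = (-0.0833,1.5000)
p' = p + 1/10·F = (-6.0083,8.1500)

Fx=-0.0833 Fy=1.5000 x'=-6.0083 y'=8.1500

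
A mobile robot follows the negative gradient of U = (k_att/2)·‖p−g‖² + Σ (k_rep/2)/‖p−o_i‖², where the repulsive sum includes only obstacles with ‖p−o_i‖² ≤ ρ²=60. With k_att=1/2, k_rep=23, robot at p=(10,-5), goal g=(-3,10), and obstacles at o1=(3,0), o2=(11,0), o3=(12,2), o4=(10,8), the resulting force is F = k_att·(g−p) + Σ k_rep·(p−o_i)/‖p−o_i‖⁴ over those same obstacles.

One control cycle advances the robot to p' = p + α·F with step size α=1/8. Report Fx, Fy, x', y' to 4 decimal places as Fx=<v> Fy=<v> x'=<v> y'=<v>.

F_att = 1/2·(g−p) = 1/2·(-13,15) = (-6.5000,7.5000)
o1: d²=74 > ρ²=60 → inactive
o2: d²=26 ≤ ρ²=60; F_rep = 23·(-1,-5)/26² = (-0.0340,-0.1701)
o3: d²=53 ≤ ρ²=60; F_rep = 23·(-2,-7)/53² = (-0.0164,-0.0573)
o4: d²=169 > ρ²=60 → inactive
F = F_att + ΣF_rep = (-6.5504,7.2726)
p' = p + 1/8·F = (9.1812,-4.0909)

Fx=-6.5504 Fy=7.2726 x'=9.1812 y'=-4.0909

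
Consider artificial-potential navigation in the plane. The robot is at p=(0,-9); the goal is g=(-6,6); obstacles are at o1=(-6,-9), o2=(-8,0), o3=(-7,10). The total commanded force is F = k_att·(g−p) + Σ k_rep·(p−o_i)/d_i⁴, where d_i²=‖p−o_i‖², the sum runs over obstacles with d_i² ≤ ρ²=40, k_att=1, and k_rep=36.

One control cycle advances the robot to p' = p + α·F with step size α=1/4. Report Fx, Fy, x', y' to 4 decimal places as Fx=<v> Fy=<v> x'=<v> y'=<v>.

Fx=-5.8333 Fy=15.0000 x'=-1.4583 y'=-5.2500

F_att = 1·(g−p) = 1·(-6,15) = (-6.0000,15.0000)
o1: d²=36 ≤ ρ²=40; F_rep = 36·(6,0)/36² = (0.1667,0.0000)
o2: d²=145 > ρ²=40 → inactive
o3: d²=410 > ρ²=40 → inactive
F = F_att + ΣF_rep = (-5.8333,15.0000)
p' = p + 1/4·F = (-1.4583,-5.2500)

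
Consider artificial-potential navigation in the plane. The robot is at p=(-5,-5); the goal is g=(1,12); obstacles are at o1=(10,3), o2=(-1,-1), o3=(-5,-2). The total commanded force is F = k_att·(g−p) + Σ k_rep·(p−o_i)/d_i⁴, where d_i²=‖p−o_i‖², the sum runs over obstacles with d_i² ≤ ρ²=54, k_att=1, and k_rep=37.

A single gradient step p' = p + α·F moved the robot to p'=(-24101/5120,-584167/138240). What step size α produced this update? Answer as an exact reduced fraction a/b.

F_att = 1·(g−p) = 1·(6,17) = (6.0000,17.0000)
o1: d²=289 > ρ²=54 → inactive
o2: d²=32 ≤ ρ²=54; F_rep = 37·(-4,-4)/32² = (-0.1445,-0.1445)
o3: d²=9 ≤ ρ²=54; F_rep = 37·(0,-3)/9² = (0.0000,-1.3704)
F = F_att + ΣF_rep = (5.8555,15.4851)
Δp = p'−p = (0.2928,0.7743); α = Δx/Fx = (1499/5120) / (1499/256) = 1/20
check: Δy/Fy = (107033/138240) / (107033/6912) = 1/20 ✓

α = 1/20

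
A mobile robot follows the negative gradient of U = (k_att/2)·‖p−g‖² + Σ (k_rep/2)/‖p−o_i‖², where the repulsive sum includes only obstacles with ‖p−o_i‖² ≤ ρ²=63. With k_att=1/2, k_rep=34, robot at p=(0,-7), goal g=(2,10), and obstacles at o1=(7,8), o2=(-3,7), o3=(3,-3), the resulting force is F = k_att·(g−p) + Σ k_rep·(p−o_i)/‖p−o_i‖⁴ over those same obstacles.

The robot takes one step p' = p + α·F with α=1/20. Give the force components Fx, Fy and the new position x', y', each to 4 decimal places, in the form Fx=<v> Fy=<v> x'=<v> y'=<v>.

F_att = 1/2·(g−p) = 1/2·(2,17) = (1.0000,8.5000)
o1: d²=274 > ρ²=63 → inactive
o2: d²=205 > ρ²=63 → inactive
o3: d²=25 ≤ ρ²=63; F_rep = 34·(-3,-4)/25² = (-0.1632,-0.2176)
F = F_att + ΣF_rep = (0.8368,8.2824)
p' = p + 1/20·F = (0.0418,-6.5859)

Fx=0.8368 Fy=8.2824 x'=0.0418 y'=-6.5859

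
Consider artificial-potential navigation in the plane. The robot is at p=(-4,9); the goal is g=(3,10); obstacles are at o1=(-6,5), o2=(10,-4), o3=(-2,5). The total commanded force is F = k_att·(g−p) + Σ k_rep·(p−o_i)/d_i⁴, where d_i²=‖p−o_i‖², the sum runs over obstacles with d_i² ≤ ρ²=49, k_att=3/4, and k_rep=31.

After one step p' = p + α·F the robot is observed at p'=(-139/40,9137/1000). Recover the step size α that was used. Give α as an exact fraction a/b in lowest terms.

α = 1/10

F_att = 3/4·(g−p) = 3/4·(7,1) = (5.2500,0.7500)
o1: d²=20 ≤ ρ²=49; F_rep = 31·(2,4)/20² = (0.1550,0.3100)
o2: d²=365 > ρ²=49 → inactive
o3: d²=20 ≤ ρ²=49; F_rep = 31·(-2,4)/20² = (-0.1550,0.3100)
F = F_att + ΣF_rep = (5.2500,1.3700)
Δp = p'−p = (0.5250,0.1370); α = Δx/Fx = (21/40) / (21/4) = 1/10
check: Δy/Fy = (137/1000) / (137/100) = 1/10 ✓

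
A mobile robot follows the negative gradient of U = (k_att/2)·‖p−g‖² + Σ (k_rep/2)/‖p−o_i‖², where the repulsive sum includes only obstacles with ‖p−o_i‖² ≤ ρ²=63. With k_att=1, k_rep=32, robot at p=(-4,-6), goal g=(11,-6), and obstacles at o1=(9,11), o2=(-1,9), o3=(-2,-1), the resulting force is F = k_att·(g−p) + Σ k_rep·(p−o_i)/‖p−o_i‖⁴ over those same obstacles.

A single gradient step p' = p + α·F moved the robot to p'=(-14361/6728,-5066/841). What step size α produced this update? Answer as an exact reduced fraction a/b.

α = 1/8

F_att = 1·(g−p) = 1·(15,0) = (15.0000,0.0000)
o1: d²=458 > ρ²=63 → inactive
o2: d²=234 > ρ²=63 → inactive
o3: d²=29 ≤ ρ²=63; F_rep = 32·(-2,-5)/29² = (-0.0761,-0.1902)
F = F_att + ΣF_rep = (14.9239,-0.1902)
Δp = p'−p = (1.8655,-0.0238); α = Δx/Fx = (12551/6728) / (12551/841) = 1/8
check: Δy/Fy = (-20/841) / (-160/841) = 1/8 ✓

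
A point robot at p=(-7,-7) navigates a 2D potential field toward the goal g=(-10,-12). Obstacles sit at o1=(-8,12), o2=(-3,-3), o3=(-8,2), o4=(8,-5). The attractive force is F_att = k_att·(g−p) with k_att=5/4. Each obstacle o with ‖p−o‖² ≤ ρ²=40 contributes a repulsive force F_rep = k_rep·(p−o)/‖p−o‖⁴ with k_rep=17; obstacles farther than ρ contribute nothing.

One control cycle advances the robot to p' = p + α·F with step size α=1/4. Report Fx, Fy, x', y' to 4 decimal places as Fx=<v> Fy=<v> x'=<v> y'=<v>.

Fx=-3.8164 Fy=-6.3164 x'=-7.9541 y'=-8.5791

F_att = 5/4·(g−p) = 5/4·(-3,-5) = (-3.7500,-6.2500)
o1: d²=362 > ρ²=40 → inactive
o2: d²=32 ≤ ρ²=40; F_rep = 17·(-4,-4)/32² = (-0.0664,-0.0664)
o3: d²=82 > ρ²=40 → inactive
o4: d²=229 > ρ²=40 → inactive
F = F_att + ΣF_rep = (-3.8164,-6.3164)
p' = p + 1/4·F = (-7.9541,-8.5791)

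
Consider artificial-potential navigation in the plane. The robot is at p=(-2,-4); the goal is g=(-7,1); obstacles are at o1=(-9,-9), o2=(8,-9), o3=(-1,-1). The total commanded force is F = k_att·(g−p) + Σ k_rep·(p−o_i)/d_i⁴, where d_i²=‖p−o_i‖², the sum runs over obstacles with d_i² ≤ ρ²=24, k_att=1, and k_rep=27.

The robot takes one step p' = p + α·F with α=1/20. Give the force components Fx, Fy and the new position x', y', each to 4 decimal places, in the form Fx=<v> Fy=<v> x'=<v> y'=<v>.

Fx=-5.2700 Fy=4.1900 x'=-2.2635 y'=-3.7905

F_att = 1·(g−p) = 1·(-5,5) = (-5.0000,5.0000)
o1: d²=74 > ρ²=24 → inactive
o2: d²=125 > ρ²=24 → inactive
o3: d²=10 ≤ ρ²=24; F_rep = 27·(-1,-3)/10² = (-0.2700,-0.8100)
F = F_att + ΣF_rep = (-5.2700,4.1900)
p' = p + 1/20·F = (-2.2635,-3.7905)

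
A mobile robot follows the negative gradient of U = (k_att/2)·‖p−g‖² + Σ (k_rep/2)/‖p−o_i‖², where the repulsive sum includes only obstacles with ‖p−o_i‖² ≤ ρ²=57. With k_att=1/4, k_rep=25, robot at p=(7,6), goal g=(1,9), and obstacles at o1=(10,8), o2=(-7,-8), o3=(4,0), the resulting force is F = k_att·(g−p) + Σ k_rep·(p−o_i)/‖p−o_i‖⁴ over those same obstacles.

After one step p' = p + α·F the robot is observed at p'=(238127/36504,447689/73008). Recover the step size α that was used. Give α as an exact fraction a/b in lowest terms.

α = 1/4

F_att = 1/4·(g−p) = 1/4·(-6,3) = (-1.5000,0.7500)
o1: d²=13 ≤ ρ²=57; F_rep = 25·(-3,-2)/13² = (-0.4438,-0.2959)
o2: d²=392 > ρ²=57 → inactive
o3: d²=45 ≤ ρ²=57; F_rep = 25·(3,6)/45² = (0.0370,0.0741)
F = F_att + ΣF_rep = (-1.9067,0.5282)
Δp = p'−p = (-0.4767,0.1321); α = Δx/Fx = (-17401/36504) / (-17401/9126) = 1/4
check: Δy/Fy = (9641/73008) / (9641/18252) = 1/4 ✓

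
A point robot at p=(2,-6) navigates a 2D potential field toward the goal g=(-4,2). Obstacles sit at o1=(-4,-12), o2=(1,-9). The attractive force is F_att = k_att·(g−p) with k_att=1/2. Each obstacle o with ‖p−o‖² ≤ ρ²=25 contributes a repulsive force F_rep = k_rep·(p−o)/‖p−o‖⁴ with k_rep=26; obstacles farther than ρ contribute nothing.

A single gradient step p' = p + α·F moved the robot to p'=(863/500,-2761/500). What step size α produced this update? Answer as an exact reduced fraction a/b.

F_att = 1/2·(g−p) = 1/2·(-6,8) = (-3.0000,4.0000)
o1: d²=72 > ρ²=25 → inactive
o2: d²=10 ≤ ρ²=25; F_rep = 26·(1,3)/10² = (0.2600,0.7800)
F = F_att + ΣF_rep = (-2.7400,4.7800)
Δp = p'−p = (-0.2740,0.4780); α = Δx/Fx = (-137/500) / (-137/50) = 1/10
check: Δy/Fy = (239/500) / (239/50) = 1/10 ✓

α = 1/10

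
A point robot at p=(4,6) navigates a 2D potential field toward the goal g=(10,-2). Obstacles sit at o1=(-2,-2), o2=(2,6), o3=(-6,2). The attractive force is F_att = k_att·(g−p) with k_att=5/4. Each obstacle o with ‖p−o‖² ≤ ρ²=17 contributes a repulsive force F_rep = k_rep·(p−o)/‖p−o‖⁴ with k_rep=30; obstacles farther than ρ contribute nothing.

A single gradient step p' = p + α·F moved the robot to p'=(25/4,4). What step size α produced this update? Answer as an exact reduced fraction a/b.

F_att = 5/4·(g−p) = 5/4·(6,-8) = (7.5000,-10.0000)
o1: d²=100 > ρ²=17 → inactive
o2: d²=4 ≤ ρ²=17; F_rep = 30·(2,0)/4² = (3.7500,0.0000)
o3: d²=116 > ρ²=17 → inactive
F = F_att + ΣF_rep = (11.2500,-10.0000)
Δp = p'−p = (2.2500,-2.0000); α = Δx/Fx = (9/4) / (45/4) = 1/5
check: Δy/Fy = (-2) / (-10) = 1/5 ✓

α = 1/5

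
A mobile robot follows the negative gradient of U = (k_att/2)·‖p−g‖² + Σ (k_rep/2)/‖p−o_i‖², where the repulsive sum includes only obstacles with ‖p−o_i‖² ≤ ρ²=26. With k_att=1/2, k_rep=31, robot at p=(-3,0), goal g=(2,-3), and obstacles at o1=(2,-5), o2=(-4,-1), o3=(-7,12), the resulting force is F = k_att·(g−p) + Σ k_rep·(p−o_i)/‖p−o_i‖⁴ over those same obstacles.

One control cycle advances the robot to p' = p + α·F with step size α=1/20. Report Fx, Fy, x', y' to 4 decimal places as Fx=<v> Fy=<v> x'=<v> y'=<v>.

Fx=10.2500 Fy=6.2500 x'=-2.4875 y'=0.3125

F_att = 1/2·(g−p) = 1/2·(5,-3) = (2.5000,-1.5000)
o1: d²=50 > ρ²=26 → inactive
o2: d²=2 ≤ ρ²=26; F_rep = 31·(1,1)/2² = (7.7500,7.7500)
o3: d²=160 > ρ²=26 → inactive
F = F_att + ΣF_rep = (10.2500,6.2500)
p' = p + 1/20·F = (-2.4875,0.3125)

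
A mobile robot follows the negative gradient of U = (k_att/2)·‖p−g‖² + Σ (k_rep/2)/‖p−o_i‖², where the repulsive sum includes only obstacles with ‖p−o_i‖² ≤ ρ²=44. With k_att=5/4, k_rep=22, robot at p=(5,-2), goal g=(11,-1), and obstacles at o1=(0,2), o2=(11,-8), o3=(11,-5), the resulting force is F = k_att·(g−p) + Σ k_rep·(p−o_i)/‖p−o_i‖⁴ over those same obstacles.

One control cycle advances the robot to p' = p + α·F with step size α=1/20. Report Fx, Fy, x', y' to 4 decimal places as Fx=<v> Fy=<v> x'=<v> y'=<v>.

Fx=7.5654 Fy=1.1977 x'=5.3783 y'=-1.9401

F_att = 5/4·(g−p) = 5/4·(6,1) = (7.5000,1.2500)
o1: d²=41 ≤ ρ²=44; F_rep = 22·(5,-4)/41² = (0.0654,-0.0523)
o2: d²=72 > ρ²=44 → inactive
o3: d²=45 > ρ²=44 → inactive
F = F_att + ΣF_rep = (7.5654,1.1977)
p' = p + 1/20·F = (5.3783,-1.9401)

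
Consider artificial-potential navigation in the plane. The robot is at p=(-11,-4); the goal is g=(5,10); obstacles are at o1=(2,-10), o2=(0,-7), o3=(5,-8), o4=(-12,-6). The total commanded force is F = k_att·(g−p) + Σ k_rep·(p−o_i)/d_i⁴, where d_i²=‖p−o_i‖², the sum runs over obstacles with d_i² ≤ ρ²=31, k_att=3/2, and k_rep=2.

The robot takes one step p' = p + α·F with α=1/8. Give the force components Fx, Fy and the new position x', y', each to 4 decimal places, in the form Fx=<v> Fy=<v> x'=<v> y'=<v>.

Fx=24.0800 Fy=21.1600 x'=-7.9900 y'=-1.3550

F_att = 3/2·(g−p) = 3/2·(16,14) = (24.0000,21.0000)
o1: d²=205 > ρ²=31 → inactive
o2: d²=130 > ρ²=31 → inactive
o3: d²=272 > ρ²=31 → inactive
o4: d²=5 ≤ ρ²=31; F_rep = 2·(1,2)/5² = (0.0800,0.1600)
F = F_att + ΣF_rep = (24.0800,21.1600)
p' = p + 1/8·F = (-7.9900,-1.3550)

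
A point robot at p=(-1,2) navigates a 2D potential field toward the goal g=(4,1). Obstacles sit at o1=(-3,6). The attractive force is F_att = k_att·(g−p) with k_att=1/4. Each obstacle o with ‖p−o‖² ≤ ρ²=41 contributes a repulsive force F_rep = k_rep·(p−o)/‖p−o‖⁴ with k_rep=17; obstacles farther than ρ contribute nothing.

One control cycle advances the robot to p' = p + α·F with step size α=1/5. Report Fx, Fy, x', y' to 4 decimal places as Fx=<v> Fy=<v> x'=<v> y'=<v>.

Fx=1.3350 Fy=-0.4200 x'=-0.7330 y'=1.9160

F_att = 1/4·(g−p) = 1/4·(5,-1) = (1.2500,-0.2500)
o1: d²=20 ≤ ρ²=41; F_rep = 17·(2,-4)/20² = (0.0850,-0.1700)
F = F_att + ΣF_rep = (1.3350,-0.4200)
p' = p + 1/5·F = (-0.7330,1.9160)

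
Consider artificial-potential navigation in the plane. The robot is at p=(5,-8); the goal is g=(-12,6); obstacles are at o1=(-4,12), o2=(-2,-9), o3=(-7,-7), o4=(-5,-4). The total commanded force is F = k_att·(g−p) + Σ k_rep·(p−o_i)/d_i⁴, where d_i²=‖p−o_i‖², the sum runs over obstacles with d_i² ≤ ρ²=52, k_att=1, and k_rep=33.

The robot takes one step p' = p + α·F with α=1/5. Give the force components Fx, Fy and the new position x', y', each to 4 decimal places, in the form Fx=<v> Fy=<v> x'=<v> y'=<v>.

F_att = 1·(g−p) = 1·(-17,14) = (-17.0000,14.0000)
o1: d²=481 > ρ²=52 → inactive
o2: d²=50 ≤ ρ²=52; F_rep = 33·(7,1)/50² = (0.0924,0.0132)
o3: d²=145 > ρ²=52 → inactive
o4: d²=116 > ρ²=52 → inactive
F = F_att + ΣF_rep = (-16.9076,14.0132)
p' = p + 1/5·F = (1.6185,-5.1974)

Fx=-16.9076 Fy=14.0132 x'=1.6185 y'=-5.1974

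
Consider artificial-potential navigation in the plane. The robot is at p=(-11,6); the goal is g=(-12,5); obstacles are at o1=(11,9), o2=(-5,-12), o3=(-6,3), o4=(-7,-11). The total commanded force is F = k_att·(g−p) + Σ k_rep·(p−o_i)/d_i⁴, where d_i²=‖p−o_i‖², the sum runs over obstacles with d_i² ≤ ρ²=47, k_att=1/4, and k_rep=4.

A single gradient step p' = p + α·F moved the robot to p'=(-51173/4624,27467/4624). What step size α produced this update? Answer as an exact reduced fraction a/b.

F_att = 1/4·(g−p) = 1/4·(-1,-1) = (-0.2500,-0.2500)
o1: d²=493 > ρ²=47 → inactive
o2: d²=360 > ρ²=47 → inactive
o3: d²=34 ≤ ρ²=47; F_rep = 4·(-5,3)/34² = (-0.0173,0.0104)
o4: d²=305 > ρ²=47 → inactive
F = F_att + ΣF_rep = (-0.2673,-0.2396)
Δp = p'−p = (-0.0668,-0.0599); α = Δx/Fx = (-309/4624) / (-309/1156) = 1/4
check: Δy/Fy = (-277/4624) / (-277/1156) = 1/4 ✓

α = 1/4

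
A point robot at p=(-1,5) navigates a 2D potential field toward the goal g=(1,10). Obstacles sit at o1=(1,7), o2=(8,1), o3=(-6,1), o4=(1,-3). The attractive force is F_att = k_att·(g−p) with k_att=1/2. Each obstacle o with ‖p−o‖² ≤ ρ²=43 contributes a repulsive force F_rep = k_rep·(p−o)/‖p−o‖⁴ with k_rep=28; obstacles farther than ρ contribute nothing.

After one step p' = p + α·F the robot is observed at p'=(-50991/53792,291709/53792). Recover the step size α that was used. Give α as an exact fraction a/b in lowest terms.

F_att = 1/2·(g−p) = 1/2·(2,5) = (1.0000,2.5000)
o1: d²=8 ≤ ρ²=43; F_rep = 28·(-2,-2)/8² = (-0.8750,-0.8750)
o2: d²=97 > ρ²=43 → inactive
o3: d²=41 ≤ ρ²=43; F_rep = 28·(5,4)/41² = (0.0833,0.0666)
o4: d²=68 > ρ²=43 → inactive
F = F_att + ΣF_rep = (0.2083,1.6916)
Δp = p'−p = (0.0521,0.4229); α = Δx/Fx = (2801/53792) / (2801/13448) = 1/4
check: Δy/Fy = (22749/53792) / (22749/13448) = 1/4 ✓

α = 1/4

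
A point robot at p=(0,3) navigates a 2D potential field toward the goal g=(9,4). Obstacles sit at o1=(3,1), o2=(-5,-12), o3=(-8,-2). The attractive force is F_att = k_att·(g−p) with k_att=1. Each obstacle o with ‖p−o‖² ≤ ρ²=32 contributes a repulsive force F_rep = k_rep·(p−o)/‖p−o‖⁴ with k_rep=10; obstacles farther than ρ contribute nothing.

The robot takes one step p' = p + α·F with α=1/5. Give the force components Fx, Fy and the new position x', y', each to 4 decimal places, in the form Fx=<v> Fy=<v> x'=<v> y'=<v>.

F_att = 1·(g−p) = 1·(9,1) = (9.0000,1.0000)
o1: d²=13 ≤ ρ²=32; F_rep = 10·(-3,2)/13² = (-0.1775,0.1183)
o2: d²=250 > ρ²=32 → inactive
o3: d²=89 > ρ²=32 → inactive
F = F_att + ΣF_rep = (8.8225,1.1183)
p' = p + 1/5·F = (1.7645,3.2237)

Fx=8.8225 Fy=1.1183 x'=1.7645 y'=3.2237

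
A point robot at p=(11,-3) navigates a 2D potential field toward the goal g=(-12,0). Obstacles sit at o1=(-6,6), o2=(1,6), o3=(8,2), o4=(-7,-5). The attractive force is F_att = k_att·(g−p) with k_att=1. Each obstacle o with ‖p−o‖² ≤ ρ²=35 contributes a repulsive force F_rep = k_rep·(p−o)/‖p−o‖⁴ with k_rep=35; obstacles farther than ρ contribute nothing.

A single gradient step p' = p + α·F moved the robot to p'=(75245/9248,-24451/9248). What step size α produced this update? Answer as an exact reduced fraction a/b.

α = 1/8

F_att = 1·(g−p) = 1·(-23,3) = (-23.0000,3.0000)
o1: d²=370 > ρ²=35 → inactive
o2: d²=181 > ρ²=35 → inactive
o3: d²=34 ≤ ρ²=35; F_rep = 35·(3,-5)/34² = (0.0908,-0.1514)
o4: d²=328 > ρ²=35 → inactive
F = F_att + ΣF_rep = (-22.9092,2.8486)
Δp = p'−p = (-2.8636,0.3561); α = Δx/Fx = (-26483/9248) / (-26483/1156) = 1/8
check: Δy/Fy = (3293/9248) / (3293/1156) = 1/8 ✓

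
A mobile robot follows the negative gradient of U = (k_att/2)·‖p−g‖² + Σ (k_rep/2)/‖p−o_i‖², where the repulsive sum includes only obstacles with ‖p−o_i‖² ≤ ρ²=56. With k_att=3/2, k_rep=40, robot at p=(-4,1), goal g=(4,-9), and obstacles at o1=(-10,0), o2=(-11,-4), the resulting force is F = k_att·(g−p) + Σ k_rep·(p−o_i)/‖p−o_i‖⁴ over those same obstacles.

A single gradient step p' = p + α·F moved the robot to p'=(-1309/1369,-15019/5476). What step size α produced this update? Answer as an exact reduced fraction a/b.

F_att = 3/2·(g−p) = 3/2·(8,-10) = (12.0000,-15.0000)
o1: d²=37 ≤ ρ²=56; F_rep = 40·(6,1)/37² = (0.1753,0.0292)
o2: d²=74 > ρ²=56 → inactive
F = F_att + ΣF_rep = (12.1753,-14.9708)
Δp = p'−p = (3.0438,-3.7427); α = Δx/Fx = (4167/1369) / (16668/1369) = 1/4
check: Δy/Fy = (-20495/5476) / (-20495/1369) = 1/4 ✓

α = 1/4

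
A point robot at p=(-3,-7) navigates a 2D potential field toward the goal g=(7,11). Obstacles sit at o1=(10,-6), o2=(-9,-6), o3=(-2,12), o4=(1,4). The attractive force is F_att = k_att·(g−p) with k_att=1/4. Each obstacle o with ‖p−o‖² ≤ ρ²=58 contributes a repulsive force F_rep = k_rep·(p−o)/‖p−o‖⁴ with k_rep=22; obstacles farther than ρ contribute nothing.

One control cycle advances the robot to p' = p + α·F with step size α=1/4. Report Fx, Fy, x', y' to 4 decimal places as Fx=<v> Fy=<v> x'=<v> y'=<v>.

Fx=2.5964 Fy=4.4839 x'=-2.3509 y'=-5.8790

F_att = 1/4·(g−p) = 1/4·(10,18) = (2.5000,4.5000)
o1: d²=170 > ρ²=58 → inactive
o2: d²=37 ≤ ρ²=58; F_rep = 22·(6,-1)/37² = (0.0964,-0.0161)
o3: d²=362 > ρ²=58 → inactive
o4: d²=137 > ρ²=58 → inactive
F = F_att + ΣF_rep = (2.5964,4.4839)
p' = p + 1/4·F = (-2.3509,-5.8790)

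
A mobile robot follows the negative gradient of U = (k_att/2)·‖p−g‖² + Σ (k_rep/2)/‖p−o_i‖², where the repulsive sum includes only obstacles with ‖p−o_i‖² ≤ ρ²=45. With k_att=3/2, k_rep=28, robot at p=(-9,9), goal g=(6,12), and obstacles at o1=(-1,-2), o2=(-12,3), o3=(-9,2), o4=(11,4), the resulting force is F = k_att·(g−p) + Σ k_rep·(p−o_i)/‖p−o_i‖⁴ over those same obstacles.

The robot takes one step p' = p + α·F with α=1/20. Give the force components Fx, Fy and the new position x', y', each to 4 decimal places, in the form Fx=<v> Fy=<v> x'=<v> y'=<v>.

Fx=22.5415 Fy=4.5830 x'=-7.8729 y'=9.2291

F_att = 3/2·(g−p) = 3/2·(15,3) = (22.5000,4.5000)
o1: d²=185 > ρ²=45 → inactive
o2: d²=45 ≤ ρ²=45; F_rep = 28·(3,6)/45² = (0.0415,0.0830)
o3: d²=49 > ρ²=45 → inactive
o4: d²=425 > ρ²=45 → inactive
F = F_att + ΣF_rep = (22.5415,4.5830)
p' = p + 1/20·F = (-7.8729,9.2291)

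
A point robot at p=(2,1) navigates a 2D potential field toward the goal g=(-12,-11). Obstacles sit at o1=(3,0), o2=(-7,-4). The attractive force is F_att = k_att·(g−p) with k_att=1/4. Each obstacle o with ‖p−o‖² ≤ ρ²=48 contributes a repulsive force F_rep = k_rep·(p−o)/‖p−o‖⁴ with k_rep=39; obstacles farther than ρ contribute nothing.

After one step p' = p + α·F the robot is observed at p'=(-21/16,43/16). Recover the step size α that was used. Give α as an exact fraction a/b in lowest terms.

F_att = 1/4·(g−p) = 1/4·(-14,-12) = (-3.5000,-3.0000)
o1: d²=2 ≤ ρ²=48; F_rep = 39·(-1,1)/2² = (-9.7500,9.7500)
o2: d²=106 > ρ²=48 → inactive
F = F_att + ΣF_rep = (-13.2500,6.7500)
Δp = p'−p = (-3.3125,1.6875); α = Δx/Fx = (-53/16) / (-53/4) = 1/4
check: Δy/Fy = (27/16) / (27/4) = 1/4 ✓

α = 1/4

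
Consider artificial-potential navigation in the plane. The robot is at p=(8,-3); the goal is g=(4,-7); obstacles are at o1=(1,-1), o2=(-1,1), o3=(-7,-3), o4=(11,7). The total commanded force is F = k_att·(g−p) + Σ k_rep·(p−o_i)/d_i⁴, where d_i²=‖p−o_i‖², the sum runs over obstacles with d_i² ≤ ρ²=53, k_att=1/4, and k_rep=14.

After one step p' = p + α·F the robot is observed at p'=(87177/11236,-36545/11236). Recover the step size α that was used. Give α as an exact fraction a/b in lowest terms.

α = 1/4

F_att = 1/4·(g−p) = 1/4·(-4,-4) = (-1.0000,-1.0000)
o1: d²=53 ≤ ρ²=53; F_rep = 14·(7,-2)/53² = (0.0349,-0.0100)
o2: d²=97 > ρ²=53 → inactive
o3: d²=225 > ρ²=53 → inactive
o4: d²=109 > ρ²=53 → inactive
F = F_att + ΣF_rep = (-0.9651,-1.0100)
Δp = p'−p = (-0.2413,-0.2525); α = Δx/Fx = (-2711/11236) / (-2711/2809) = 1/4
check: Δy/Fy = (-2837/11236) / (-2837/2809) = 1/4 ✓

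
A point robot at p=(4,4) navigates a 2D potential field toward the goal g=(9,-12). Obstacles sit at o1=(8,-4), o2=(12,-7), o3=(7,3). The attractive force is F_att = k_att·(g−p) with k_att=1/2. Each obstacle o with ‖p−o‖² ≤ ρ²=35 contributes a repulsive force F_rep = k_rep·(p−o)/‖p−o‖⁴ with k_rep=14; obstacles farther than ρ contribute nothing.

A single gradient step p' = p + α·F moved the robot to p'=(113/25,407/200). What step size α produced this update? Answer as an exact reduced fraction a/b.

α = 1/4

F_att = 1/2·(g−p) = 1/2·(5,-16) = (2.5000,-8.0000)
o1: d²=80 > ρ²=35 → inactive
o2: d²=185 > ρ²=35 → inactive
o3: d²=10 ≤ ρ²=35; F_rep = 14·(-3,1)/10² = (-0.4200,0.1400)
F = F_att + ΣF_rep = (2.0800,-7.8600)
Δp = p'−p = (0.5200,-1.9650); α = Δx/Fx = (13/25) / (52/25) = 1/4
check: Δy/Fy = (-393/200) / (-393/50) = 1/4 ✓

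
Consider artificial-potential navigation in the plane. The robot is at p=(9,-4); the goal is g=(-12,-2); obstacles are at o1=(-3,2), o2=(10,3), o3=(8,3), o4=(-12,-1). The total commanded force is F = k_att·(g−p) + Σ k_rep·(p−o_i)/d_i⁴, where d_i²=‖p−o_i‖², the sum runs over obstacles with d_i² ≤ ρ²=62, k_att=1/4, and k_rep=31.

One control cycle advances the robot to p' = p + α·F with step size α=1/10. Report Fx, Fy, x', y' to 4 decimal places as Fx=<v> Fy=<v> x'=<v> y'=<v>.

F_att = 1/4·(g−p) = 1/4·(-21,2) = (-5.2500,0.5000)
o1: d²=180 > ρ²=62 → inactive
o2: d²=50 ≤ ρ²=62; F_rep = 31·(-1,-7)/50² = (-0.0124,-0.0868)
o3: d²=50 ≤ ρ²=62; F_rep = 31·(1,-7)/50² = (0.0124,-0.0868)
o4: d²=450 > ρ²=62 → inactive
F = F_att + ΣF_rep = (-5.2500,0.3264)
p' = p + 1/10·F = (8.4750,-3.9674)

Fx=-5.2500 Fy=0.3264 x'=8.4750 y'=-3.9674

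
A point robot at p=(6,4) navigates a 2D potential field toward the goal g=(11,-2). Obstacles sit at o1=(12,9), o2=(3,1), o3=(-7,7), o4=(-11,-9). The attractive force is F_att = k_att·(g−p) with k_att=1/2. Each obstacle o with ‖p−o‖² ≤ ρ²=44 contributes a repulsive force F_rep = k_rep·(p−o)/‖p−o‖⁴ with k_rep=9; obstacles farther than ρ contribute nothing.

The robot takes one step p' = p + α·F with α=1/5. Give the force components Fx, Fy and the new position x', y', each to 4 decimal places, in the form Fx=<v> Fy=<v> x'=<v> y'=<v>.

F_att = 1/2·(g−p) = 1/2·(5,-6) = (2.5000,-3.0000)
o1: d²=61 > ρ²=44 → inactive
o2: d²=18 ≤ ρ²=44; F_rep = 9·(3,3)/18² = (0.0833,0.0833)
o3: d²=178 > ρ²=44 → inactive
o4: d²=458 > ρ²=44 → inactive
F = F_att + ΣF_rep = (2.5833,-2.9167)
p' = p + 1/5·F = (6.5167,3.4167)

Fx=2.5833 Fy=-2.9167 x'=6.5167 y'=3.4167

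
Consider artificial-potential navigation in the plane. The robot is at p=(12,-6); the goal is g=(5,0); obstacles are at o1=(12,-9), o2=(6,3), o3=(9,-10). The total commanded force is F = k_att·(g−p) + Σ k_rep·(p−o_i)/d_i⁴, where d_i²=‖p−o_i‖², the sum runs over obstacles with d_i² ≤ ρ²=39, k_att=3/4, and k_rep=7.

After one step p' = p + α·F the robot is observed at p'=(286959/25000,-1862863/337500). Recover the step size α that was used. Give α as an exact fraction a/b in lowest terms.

α = 1/10

F_att = 3/4·(g−p) = 3/4·(-7,6) = (-5.2500,4.5000)
o1: d²=9 ≤ ρ²=39; F_rep = 7·(0,3)/9² = (0.0000,0.2593)
o2: d²=117 > ρ²=39 → inactive
o3: d²=25 ≤ ρ²=39; F_rep = 7·(3,4)/25² = (0.0336,0.0448)
F = F_att + ΣF_rep = (-5.2164,4.8041)
Δp = p'−p = (-0.5216,0.4804); α = Δx/Fx = (-13041/25000) / (-13041/2500) = 1/10
check: Δy/Fy = (162137/337500) / (162137/33750) = 1/10 ✓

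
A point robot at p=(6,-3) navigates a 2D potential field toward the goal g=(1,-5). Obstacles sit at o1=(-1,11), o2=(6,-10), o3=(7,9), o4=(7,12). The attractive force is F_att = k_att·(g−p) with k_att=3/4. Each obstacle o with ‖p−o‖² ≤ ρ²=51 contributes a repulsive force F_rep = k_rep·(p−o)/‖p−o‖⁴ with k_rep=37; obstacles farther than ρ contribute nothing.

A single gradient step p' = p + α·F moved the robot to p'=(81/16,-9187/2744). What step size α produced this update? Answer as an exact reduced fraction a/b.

α = 1/4

F_att = 3/4·(g−p) = 3/4·(-5,-2) = (-3.7500,-1.5000)
o1: d²=245 > ρ²=51 → inactive
o2: d²=49 ≤ ρ²=51; F_rep = 37·(0,7)/49² = (0.0000,0.1079)
o3: d²=145 > ρ²=51 → inactive
o4: d²=226 > ρ²=51 → inactive
F = F_att + ΣF_rep = (-3.7500,-1.3921)
Δp = p'−p = (-0.9375,-0.3480); α = Δx/Fx = (-15/16) / (-15/4) = 1/4
check: Δy/Fy = (-955/2744) / (-955/686) = 1/4 ✓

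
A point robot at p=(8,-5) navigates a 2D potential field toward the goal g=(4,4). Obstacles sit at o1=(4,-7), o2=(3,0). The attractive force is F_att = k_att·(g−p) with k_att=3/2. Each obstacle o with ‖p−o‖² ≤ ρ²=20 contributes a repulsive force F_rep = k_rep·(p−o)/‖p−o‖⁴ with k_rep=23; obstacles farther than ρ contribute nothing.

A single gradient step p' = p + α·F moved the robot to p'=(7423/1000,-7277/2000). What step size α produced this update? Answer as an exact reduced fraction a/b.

F_att = 3/2·(g−p) = 3/2·(-4,9) = (-6.0000,13.5000)
o1: d²=20 ≤ ρ²=20; F_rep = 23·(4,2)/20² = (0.2300,0.1150)
o2: d²=50 > ρ²=20 → inactive
F = F_att + ΣF_rep = (-5.7700,13.6150)
Δp = p'−p = (-0.5770,1.3615); α = Δx/Fx = (-577/1000) / (-577/100) = 1/10
check: Δy/Fy = (2723/2000) / (2723/200) = 1/10 ✓

α = 1/10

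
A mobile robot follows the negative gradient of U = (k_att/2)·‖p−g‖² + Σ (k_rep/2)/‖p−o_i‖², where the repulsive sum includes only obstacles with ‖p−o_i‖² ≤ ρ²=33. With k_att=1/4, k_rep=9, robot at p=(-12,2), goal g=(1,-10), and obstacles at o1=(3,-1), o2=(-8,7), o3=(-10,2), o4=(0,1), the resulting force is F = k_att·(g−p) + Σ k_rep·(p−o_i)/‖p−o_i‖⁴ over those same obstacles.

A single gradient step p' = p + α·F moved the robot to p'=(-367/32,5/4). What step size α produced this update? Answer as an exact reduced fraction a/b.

α = 1/4

F_att = 1/4·(g−p) = 1/4·(13,-12) = (3.2500,-3.0000)
o1: d²=234 > ρ²=33 → inactive
o2: d²=41 > ρ²=33 → inactive
o3: d²=4 ≤ ρ²=33; F_rep = 9·(-2,0)/4² = (-1.1250,0.0000)
o4: d²=145 > ρ²=33 → inactive
F = F_att + ΣF_rep = (2.1250,-3.0000)
Δp = p'−p = (0.5312,-0.7500); α = Δx/Fx = (17/32) / (17/8) = 1/4
check: Δy/Fy = (-3/4) / (-3) = 1/4 ✓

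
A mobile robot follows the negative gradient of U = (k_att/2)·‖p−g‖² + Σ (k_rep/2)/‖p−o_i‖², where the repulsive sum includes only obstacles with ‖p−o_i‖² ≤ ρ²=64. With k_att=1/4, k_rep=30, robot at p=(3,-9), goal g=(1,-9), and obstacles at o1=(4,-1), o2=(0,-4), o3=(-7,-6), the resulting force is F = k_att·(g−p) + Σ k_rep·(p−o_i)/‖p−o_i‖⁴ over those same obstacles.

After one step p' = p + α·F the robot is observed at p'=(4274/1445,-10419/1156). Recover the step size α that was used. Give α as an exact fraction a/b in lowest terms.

α = 1/10

F_att = 1/4·(g−p) = 1/4·(-2,0) = (-0.5000,0.0000)
o1: d²=65 > ρ²=64 → inactive
o2: d²=34 ≤ ρ²=64; F_rep = 30·(3,-5)/34² = (0.0779,-0.1298)
o3: d²=109 > ρ²=64 → inactive
F = F_att + ΣF_rep = (-0.4221,-0.1298)
Δp = p'−p = (-0.0422,-0.0130); α = Δx/Fx = (-61/1445) / (-122/289) = 1/10
check: Δy/Fy = (-15/1156) / (-75/578) = 1/10 ✓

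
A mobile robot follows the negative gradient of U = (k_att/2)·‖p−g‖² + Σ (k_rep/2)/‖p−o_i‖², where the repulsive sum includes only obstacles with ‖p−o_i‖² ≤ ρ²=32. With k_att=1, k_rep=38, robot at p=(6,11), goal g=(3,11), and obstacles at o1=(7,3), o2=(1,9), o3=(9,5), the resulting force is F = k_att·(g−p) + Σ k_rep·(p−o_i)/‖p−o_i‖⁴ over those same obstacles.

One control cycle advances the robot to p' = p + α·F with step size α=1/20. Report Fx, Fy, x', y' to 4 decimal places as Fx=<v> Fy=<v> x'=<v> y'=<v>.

F_att = 1·(g−p) = 1·(-3,0) = (-3.0000,0.0000)
o1: d²=65 > ρ²=32 → inactive
o2: d²=29 ≤ ρ²=32; F_rep = 38·(5,2)/29² = (0.2259,0.0904)
o3: d²=45 > ρ²=32 → inactive
F = F_att + ΣF_rep = (-2.7741,0.0904)
p' = p + 1/20·F = (5.8613,11.0045)

Fx=-2.7741 Fy=0.0904 x'=5.8613 y'=11.0045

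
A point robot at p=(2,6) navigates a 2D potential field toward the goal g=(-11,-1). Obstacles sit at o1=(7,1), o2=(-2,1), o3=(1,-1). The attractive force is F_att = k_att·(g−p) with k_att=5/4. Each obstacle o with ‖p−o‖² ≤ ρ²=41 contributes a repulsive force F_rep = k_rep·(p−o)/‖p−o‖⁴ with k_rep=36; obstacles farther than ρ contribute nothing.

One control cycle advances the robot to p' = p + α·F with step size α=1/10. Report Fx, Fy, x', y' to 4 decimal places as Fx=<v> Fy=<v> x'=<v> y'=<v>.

F_att = 5/4·(g−p) = 5/4·(-13,-7) = (-16.2500,-8.7500)
o1: d²=50 > ρ²=41 → inactive
o2: d²=41 ≤ ρ²=41; F_rep = 36·(4,5)/41² = (0.0857,0.1071)
o3: d²=50 > ρ²=41 → inactive
F = F_att + ΣF_rep = (-16.1643,-8.6429)
p' = p + 1/10·F = (0.3836,5.1357)

Fx=-16.1643 Fy=-8.6429 x'=0.3836 y'=5.1357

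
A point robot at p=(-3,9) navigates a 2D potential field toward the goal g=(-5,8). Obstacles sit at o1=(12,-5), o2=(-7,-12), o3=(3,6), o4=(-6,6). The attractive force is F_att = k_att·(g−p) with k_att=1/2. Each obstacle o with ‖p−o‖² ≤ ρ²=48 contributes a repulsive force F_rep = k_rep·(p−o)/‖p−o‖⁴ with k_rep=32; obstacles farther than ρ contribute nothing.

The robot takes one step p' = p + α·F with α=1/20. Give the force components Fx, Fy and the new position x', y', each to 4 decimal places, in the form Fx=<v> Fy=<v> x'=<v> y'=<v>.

Fx=-0.7985 Fy=-0.1563 x'=-3.0399 y'=8.9922

F_att = 1/2·(g−p) = 1/2·(-2,-1) = (-1.0000,-0.5000)
o1: d²=421 > ρ²=48 → inactive
o2: d²=457 > ρ²=48 → inactive
o3: d²=45 ≤ ρ²=48; F_rep = 32·(-6,3)/45² = (-0.0948,0.0474)
o4: d²=18 ≤ ρ²=48; F_rep = 32·(3,3)/18² = (0.2963,0.2963)
F = F_att + ΣF_rep = (-0.7985,-0.1563)
p' = p + 1/20·F = (-3.0399,8.9922)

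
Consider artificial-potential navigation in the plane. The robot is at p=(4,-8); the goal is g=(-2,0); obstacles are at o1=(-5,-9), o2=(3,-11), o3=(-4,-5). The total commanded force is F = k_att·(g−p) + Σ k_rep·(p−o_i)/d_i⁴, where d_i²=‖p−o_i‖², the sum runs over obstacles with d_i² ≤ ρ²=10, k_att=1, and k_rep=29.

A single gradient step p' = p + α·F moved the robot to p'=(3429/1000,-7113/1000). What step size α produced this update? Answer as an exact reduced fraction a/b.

F_att = 1·(g−p) = 1·(-6,8) = (-6.0000,8.0000)
o1: d²=82 > ρ²=10 → inactive
o2: d²=10 ≤ ρ²=10; F_rep = 29·(1,3)/10² = (0.2900,0.8700)
o3: d²=73 > ρ²=10 → inactive
F = F_att + ΣF_rep = (-5.7100,8.8700)
Δp = p'−p = (-0.5710,0.8870); α = Δx/Fx = (-571/1000) / (-571/100) = 1/10
check: Δy/Fy = (887/1000) / (887/100) = 1/10 ✓

α = 1/10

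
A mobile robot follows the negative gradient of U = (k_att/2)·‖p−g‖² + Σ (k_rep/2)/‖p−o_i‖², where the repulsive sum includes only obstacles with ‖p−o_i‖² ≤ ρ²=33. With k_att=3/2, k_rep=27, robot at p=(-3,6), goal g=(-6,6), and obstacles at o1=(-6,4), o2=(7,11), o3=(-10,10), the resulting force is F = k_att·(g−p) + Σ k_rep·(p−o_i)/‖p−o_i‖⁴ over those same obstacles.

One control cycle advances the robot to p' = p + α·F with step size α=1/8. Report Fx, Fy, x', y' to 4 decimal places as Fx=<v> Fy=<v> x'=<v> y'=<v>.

Fx=-4.0207 Fy=0.3195 x'=-3.5026 y'=6.0399

F_att = 3/2·(g−p) = 3/2·(-3,0) = (-4.5000,0.0000)
o1: d²=13 ≤ ρ²=33; F_rep = 27·(3,2)/13² = (0.4793,0.3195)
o2: d²=125 > ρ²=33 → inactive
o3: d²=65 > ρ²=33 → inactive
F = F_att + ΣF_rep = (-4.0207,0.3195)
p' = p + 1/8·F = (-3.5026,6.0399)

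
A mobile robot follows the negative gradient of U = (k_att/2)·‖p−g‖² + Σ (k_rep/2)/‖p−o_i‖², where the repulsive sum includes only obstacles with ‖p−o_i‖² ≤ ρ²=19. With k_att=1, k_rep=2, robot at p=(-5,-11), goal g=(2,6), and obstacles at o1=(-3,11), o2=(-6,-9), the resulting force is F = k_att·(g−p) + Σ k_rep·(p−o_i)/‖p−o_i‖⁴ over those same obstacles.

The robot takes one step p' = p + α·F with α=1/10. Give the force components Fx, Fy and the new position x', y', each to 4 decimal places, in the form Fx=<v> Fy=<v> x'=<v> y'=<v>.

Fx=7.0800 Fy=16.8400 x'=-4.2920 y'=-9.3160

F_att = 1·(g−p) = 1·(7,17) = (7.0000,17.0000)
o1: d²=488 > ρ²=19 → inactive
o2: d²=5 ≤ ρ²=19; F_rep = 2·(1,-2)/5² = (0.0800,-0.1600)
F = F_att + ΣF_rep = (7.0800,16.8400)
p' = p + 1/10·F = (-4.2920,-9.3160)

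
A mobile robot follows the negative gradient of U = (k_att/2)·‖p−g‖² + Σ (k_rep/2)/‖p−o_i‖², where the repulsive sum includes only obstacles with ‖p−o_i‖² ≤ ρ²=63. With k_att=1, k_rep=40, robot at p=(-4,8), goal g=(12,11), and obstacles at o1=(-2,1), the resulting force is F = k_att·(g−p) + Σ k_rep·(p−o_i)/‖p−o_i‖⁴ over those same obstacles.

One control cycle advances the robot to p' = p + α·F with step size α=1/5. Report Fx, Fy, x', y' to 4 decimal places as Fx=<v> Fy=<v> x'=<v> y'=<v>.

F_att = 1·(g−p) = 1·(16,3) = (16.0000,3.0000)
o1: d²=53 ≤ ρ²=63; F_rep = 40·(-2,7)/53² = (-0.0285,0.0997)
F = F_att + ΣF_rep = (15.9715,3.0997)
p' = p + 1/5·F = (-0.8057,8.6199)

Fx=15.9715 Fy=3.0997 x'=-0.8057 y'=8.6199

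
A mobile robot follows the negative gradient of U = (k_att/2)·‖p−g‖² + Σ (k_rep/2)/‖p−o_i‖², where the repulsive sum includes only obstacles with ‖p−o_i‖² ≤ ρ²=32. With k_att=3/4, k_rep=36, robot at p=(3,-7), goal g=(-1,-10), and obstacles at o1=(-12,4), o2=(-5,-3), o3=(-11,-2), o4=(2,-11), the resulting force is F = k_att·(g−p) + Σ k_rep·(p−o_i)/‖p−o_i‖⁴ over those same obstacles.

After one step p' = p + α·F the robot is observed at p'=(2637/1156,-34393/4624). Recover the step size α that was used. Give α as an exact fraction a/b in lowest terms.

F_att = 3/4·(g−p) = 3/4·(-4,-3) = (-3.0000,-2.2500)
o1: d²=346 > ρ²=32 → inactive
o2: d²=80 > ρ²=32 → inactive
o3: d²=221 > ρ²=32 → inactive
o4: d²=17 ≤ ρ²=32; F_rep = 36·(1,4)/17² = (0.1246,0.4983)
F = F_att + ΣF_rep = (-2.8754,-1.7517)
Δp = p'−p = (-0.7189,-0.4379); α = Δx/Fx = (-831/1156) / (-831/289) = 1/4
check: Δy/Fy = (-2025/4624) / (-2025/1156) = 1/4 ✓

α = 1/4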